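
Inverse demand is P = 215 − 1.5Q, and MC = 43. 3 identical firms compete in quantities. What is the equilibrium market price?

Cournot with 3 identical firms: the symmetric best-response condition is 215 − 6q = 43. Each firm produces q = 86/3, total output Q = 86, price P = 86.

P = 86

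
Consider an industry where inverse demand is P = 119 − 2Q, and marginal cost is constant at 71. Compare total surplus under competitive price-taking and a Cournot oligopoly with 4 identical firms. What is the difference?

Competitive firms price at marginal cost: P = 71, giving Q = 24.
CS = ½·(119 − 71)·24 = 576; PS = (71 − 71)·24 = 0; TS = 576.
In a 4-firm Cournot equilibrium, symmetry and the first-order condition give q = (119 − 71)/(10) = 4.8. So Q = 19.2 and P = 80.6.
CS = ½·(119 − 80.6)·19.2 = 368.64; PS = (80.6 − 71)·19.2 = 184.32; TS = 552.96.
Change in total surplus: 552.96 − 576 = −23.04.

Total surplus falls by 23.04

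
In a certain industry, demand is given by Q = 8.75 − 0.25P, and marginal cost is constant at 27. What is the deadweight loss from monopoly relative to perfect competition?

DWL = 2

Inverting demand: P = 35 − 4Q.
Competitive firms price at marginal cost: P = 27, giving Q = 2.
Monopoly sets MR = MC: 35 − 8Q = 27 ⇒ Q = 1, P = 35 − 4·1 = 31.
DWL is the triangle between Q = 1 and Q = 2: ½·(2 − 1)·(31 − 27) = 2.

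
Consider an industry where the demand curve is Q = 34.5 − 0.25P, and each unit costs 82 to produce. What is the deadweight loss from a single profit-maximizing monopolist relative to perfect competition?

Inverting demand: P = 138 − 4Q.
Competitive firms price at marginal cost: P = 82, giving Q = 14.
The monopolist equates marginal revenue to marginal cost: 138 − 8Q = 82, so Q = 7. From demand, P = 110.
DWL is the triangle between Q = 7 and Q = 14: ½·(14 − 7)·(110 − 82) = 98.

DWL = 98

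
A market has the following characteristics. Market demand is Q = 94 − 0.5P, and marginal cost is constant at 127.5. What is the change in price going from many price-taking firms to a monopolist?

Inverting demand: P = 188 − 2Q.
Competitive firms price at marginal cost: P = 127.5, giving Q = 30.25.
Monopoly sets MR = MC: 188 − 4Q = 127.5 ⇒ Q = 15.125, P = 188 − 2·15.125 = 157.75.
Change in price: 157.75 − 127.5 = 30.25.

P rises by 30.25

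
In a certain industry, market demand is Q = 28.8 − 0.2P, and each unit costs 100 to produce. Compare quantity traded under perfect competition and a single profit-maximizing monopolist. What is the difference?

Inverting demand: P = 144 − 5Q.
Under competition P = MC = 100, so Q = (144 − 100)/5 = 8.8.
Monopoly sets MR = MC: 144 − 10Q = 100 ⇒ Q = 4.4, P = 144 − 5·4.4 = 122.
Change in quantity traded: 4.4 − 8.8 = −4.4.

Quantity traded falls by 4.4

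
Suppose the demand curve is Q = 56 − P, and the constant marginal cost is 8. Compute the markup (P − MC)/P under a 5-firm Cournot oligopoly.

Inverting demand: P = 56 − Q.
In a 5-firm Cournot equilibrium, symmetry and the first-order condition give q = (56 − 8)/(6) = 8. So Q = 40 and P = 16.
Lerner index = (P − MC)/P = (16 − 8)/16 = 0.5.

Lerner index = 0.5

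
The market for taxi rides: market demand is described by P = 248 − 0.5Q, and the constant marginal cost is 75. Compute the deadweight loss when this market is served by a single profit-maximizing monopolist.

DWL = 7482.25

Competitive firms price at marginal cost: P = 75, giving Q = 346.
The monopolist equates marginal revenue to marginal cost: 248 − Q = 75, so Q = 173. From demand, P = 161.5.
DWL is the triangle between Q = 173 and Q = 346: ½·(346 − 173)·(161.5 − 75) = 7482.25.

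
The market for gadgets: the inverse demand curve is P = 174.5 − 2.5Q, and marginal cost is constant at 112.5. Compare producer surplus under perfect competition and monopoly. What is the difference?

PS rises by 384.4

Competitive firms price at marginal cost: P = 112.5, giving Q = 24.8.
PS = (112.5 − 112.5)·24.8 = 0.
The monopolist equates marginal revenue to marginal cost: 174.5 − 5Q = 112.5, so Q = 12.4. From demand, P = 143.5.
PS = (143.5 − 112.5)·12.4 = 384.4.
Change in producer surplus: 384.4 − 0 = 384.4.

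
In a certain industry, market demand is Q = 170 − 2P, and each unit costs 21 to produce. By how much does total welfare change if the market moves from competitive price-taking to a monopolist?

Inverting demand: P = 85 − 0.5Q.
Perfect competition: P = MC = 21, so 85 − 0.5Q = 21 and Q = 128.
CS = ½·(85 − 21)·128 = 4096; PS = (21 − 21)·128 = 0; TS = 4096.
The monopolist equates marginal revenue to marginal cost: 85 − Q = 21, so Q = 64. From demand, P = 53.
CS = ½·(85 − 53)·64 = 1024; PS = (53 − 21)·64 = 2048; TS = 3072.
Change in total welfare: 3072 − 4096 = −1024.

Total welfare falls by 1024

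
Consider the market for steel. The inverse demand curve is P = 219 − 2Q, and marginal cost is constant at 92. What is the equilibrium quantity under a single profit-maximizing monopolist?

Monopoly sets MR = MC: 219 − 4Q = 92 ⇒ Q = 31.75, P = 219 − 2·31.75 = 155.5.

Q = 31.75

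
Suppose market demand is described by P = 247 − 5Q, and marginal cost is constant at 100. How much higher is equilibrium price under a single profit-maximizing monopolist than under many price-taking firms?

P rises by 73.5

Competitive firms price at marginal cost: P = 100, giving Q = 29.4.
Monopoly sets MR = MC: 247 − 10Q = 100 ⇒ Q = 14.7, P = 247 − 5·14.7 = 173.5.
Change in equilibrium price: 173.5 − 100 = 73.5.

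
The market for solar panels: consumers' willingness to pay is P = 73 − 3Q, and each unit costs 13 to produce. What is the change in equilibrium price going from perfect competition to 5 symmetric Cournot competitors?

Perfect competition: P = MC = 13, so 73 − 3Q = 13 and Q = 20.
With 5 symmetric Cournot firms, each firm's FOC gives 73 − 18q = 13, so q = 10/3, Q = 5·10/3 = 50/3, and P = 23.
Change in equilibrium price: 23 − 13 = 10.

Equilibrium price rises by 10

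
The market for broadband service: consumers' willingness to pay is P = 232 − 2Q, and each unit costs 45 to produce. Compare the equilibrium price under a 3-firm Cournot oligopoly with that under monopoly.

Cournot: P = 91.75; Monopoly: P = 138.5

Cournot with 3 identical firms: the symmetric best-response condition is 232 − 8q = 45. Each firm produces q = 23.375, total output Q = 70.125, price P = 91.75.
A monopolist chooses Q where MR = MC. MR = 232 − 4Q; setting this equal to 45 gives Q = 46.75 and P = 138.5.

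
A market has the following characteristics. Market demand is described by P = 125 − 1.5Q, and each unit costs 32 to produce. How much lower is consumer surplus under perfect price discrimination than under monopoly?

CS falls by 720.75

The monopolist equates marginal revenue to marginal cost: 125 − 3Q = 32, so Q = 31. From demand, P = 78.5.
CS = ½·(125 − 78.5)·31 = 720.75.
Under first-degree price discrimination the firm charges each unit its demand price and produces up to where P = MC, i.e. Q = 62. Consumer surplus is zero; producer surplus equals total surplus.
CS = 0.
Change in consumer surplus: 0 − 720.75 = −720.75.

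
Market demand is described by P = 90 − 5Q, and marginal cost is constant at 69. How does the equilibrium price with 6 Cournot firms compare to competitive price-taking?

In a 6-firm Cournot equilibrium, symmetry and the first-order condition give q = (90 − 69)/(35) = 0.6. So Q = 3.6 and P = 72.
Perfect competition: P = MC = 69, so 90 − 5Q = 69 and Q = 4.2.

Cournot: P = 72; Competition: P = 69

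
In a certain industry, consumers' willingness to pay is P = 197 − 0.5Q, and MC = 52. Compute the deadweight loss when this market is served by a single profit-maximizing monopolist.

DWL = 5256.25

Perfect competition: P = MC = 52, so 197 − 0.5Q = 52 and Q = 290.
Monopoly sets MR = MC: 197 − Q = 52 ⇒ Q = 145, P = 197 − 0.5·145 = 124.5.
DWL is the triangle between Q = 145 and Q = 290: ½·(290 − 145)·(124.5 − 52) = 5256.25.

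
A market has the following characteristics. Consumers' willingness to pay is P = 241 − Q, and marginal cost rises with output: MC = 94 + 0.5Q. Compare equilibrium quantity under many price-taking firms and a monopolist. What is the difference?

Equilibrium quantity falls by 39.2

Competitive equilibrium sets price equal to marginal cost: 241 − Q = 94 + 0.5Q, so Q = 98 and P = 143.
The monopolist equates marginal revenue to marginal cost: 241 − 2Q = 94 + 0.5Q, so Q = 58.8. From demand, P = 182.2.
Change in equilibrium quantity: 58.8 − 98 = −39.2.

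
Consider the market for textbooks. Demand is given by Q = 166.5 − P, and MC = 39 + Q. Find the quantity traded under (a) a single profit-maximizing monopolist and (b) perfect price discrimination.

Inverting demand: P = 166.5 − Q.
The monopolist equates marginal revenue to marginal cost: 166.5 − 2Q = 39 + Q, so Q = 42.5. From demand, P = 124.
With perfect price discrimination, output is the efficient level Q = 63.75 (where demand meets MC), but every buyer pays their willingness to pay: CS = 0 and PS = total surplus.

Monopoly: Q = 42.5; Perfect PD: Q = 63.75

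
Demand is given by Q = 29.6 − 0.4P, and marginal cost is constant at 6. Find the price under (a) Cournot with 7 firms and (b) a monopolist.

Inverting demand: P = 74 − 2.5Q.
Cournot with 7 identical firms: the symmetric best-response condition is 74 − 20q = 6. Each firm produces q = 3.4, total output Q = 23.8, price P = 14.5.
The monopolist equates marginal revenue to marginal cost: 74 − 5Q = 6, so Q = 13.6. From demand, P = 40.

Cournot: P = 14.5; Monopoly: P = 40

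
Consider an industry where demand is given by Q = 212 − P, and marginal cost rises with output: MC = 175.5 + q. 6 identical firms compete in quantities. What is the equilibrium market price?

Inverting demand: P = 212 − Q.
In a 6-firm Cournot equilibrium, symmetry and the first-order condition give q = (212 − 175.5)/(8) = 73/16. So Q = 27.375 and P = 184.625.

P = 184.625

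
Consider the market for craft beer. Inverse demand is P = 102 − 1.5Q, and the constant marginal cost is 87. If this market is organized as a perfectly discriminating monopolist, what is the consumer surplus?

CS = 0

With perfect price discrimination, output is the efficient level Q = 10 (where demand meets MC), but every buyer pays their willingness to pay: CS = 0 and PS = total surplus.
CS = 0.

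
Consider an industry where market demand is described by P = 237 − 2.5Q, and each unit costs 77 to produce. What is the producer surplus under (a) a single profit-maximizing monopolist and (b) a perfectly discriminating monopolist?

The monopolist equates marginal revenue to marginal cost: 237 − 5Q = 77, so Q = 32. From demand, P = 157.
PS = (157 − 77)·32 = 2560.
A perfectly discriminating monopolist sells every unit with P(Q) ≥ MC(Q), so output equals the competitive quantity Q = 64. Each buyer pays their reservation price, so CS = 0 and the firm captures all surplus.
PS = ½·(237 − 77)·64 = 5120.

Monopoly: PS = 2560; Perfect PD: PS = 5120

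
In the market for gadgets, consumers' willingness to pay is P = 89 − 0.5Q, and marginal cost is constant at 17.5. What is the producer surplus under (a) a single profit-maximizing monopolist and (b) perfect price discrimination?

Monopoly: PS = 2556.125; Perfect PD: PS = 5112.25

A monopolist chooses Q where MR = MC. MR = 89 − Q; setting this equal to 17.5 gives Q = 71.5 and P = 53.25.
PS = (53.25 − 17.5)·71.5 = 2556.125.
A perfectly discriminating monopolist sells every unit with P(Q) ≥ MC(Q), so output equals the competitive quantity Q = 143. Each buyer pays their reservation price, so CS = 0 and the firm captures all surplus.
PS = ½·(89 − 17.5)·143 = 5112.25.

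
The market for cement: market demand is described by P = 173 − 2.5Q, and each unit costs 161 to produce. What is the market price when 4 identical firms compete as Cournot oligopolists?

Cournot with 4 identical firms: the symmetric best-response condition is 173 − 12.5q = 161. Each firm produces q = 0.96, total output Q = 3.84, price P = 163.4.

P = 163.4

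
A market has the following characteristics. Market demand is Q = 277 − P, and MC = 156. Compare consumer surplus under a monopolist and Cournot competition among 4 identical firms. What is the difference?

Inverting demand: P = 277 − Q.
Monopoly sets MR = MC: 277 − 2Q = 156 ⇒ Q = 60.5, P = 277 − 60.5 = 216.5.
CS = ½·(277 − 216.5)·60.5 = 1830.125.
In a 4-firm Cournot equilibrium, symmetry and the first-order condition give q = (277 − 156)/(5) = 24.2. So Q = 96.8 and P = 180.2.
CS = ½·(277 − 180.2)·96.8 = 4685.12.
Change in consumer surplus: 4685.12 − 1830.125 = 2854.995.

CS rises by 2854.995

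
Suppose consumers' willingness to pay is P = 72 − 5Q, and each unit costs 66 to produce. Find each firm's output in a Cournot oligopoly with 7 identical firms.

q_i = 0.15

In a 7-firm Cournot equilibrium, symmetry and the first-order condition give q = (72 − 66)/(40) = 0.15. So Q = 1.05 and P = 66.75.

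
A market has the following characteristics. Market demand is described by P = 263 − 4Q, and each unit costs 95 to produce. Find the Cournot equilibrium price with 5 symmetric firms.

P = 123

Cournot with 5 identical firms: the symmetric best-response condition is 263 − 24q = 95. Each firm produces q = 7, total output Q = 35, price P = 123.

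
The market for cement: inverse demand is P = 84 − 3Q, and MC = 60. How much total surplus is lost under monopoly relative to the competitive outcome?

Competitive firms price at marginal cost: P = 60, giving Q = 8.
Monopoly sets MR = MC: 84 − 6Q = 60 ⇒ Q = 4, P = 84 − 3·4 = 72.
DWL is the triangle between Q = 4 and Q = 8: ½·(8 − 4)·(72 − 60) = 24.

DWL = 24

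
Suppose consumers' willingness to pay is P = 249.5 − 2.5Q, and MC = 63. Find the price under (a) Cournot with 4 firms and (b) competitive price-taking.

Cournot: P = 100.3; Competition: P = 63

With 4 symmetric Cournot firms, each firm's FOC gives 249.5 − 12.5q = 63, so q = 14.92, Q = 4·14.92 = 59.68, and P = 100.3.
Perfect competition: P = MC = 63, so 249.5 − 2.5Q = 63 and Q = 74.6.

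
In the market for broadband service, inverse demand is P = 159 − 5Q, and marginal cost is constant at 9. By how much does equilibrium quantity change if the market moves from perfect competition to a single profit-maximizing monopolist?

Equilibrium quantity falls by 15

Competitive firms price at marginal cost: P = 9, giving Q = 30.
The monopolist equates marginal revenue to marginal cost: 159 − 10Q = 9, so Q = 15. From demand, P = 84.
Change in equilibrium quantity: 15 − 30 = −15.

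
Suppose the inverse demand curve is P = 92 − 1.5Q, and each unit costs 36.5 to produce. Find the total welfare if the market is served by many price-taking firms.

TS = 1026.75

Competitive firms price at marginal cost: P = 36.5, giving Q = 37.
CS = ½·(92 − 36.5)·37 = 1026.75; PS = (36.5 − 36.5)·37 = 0; TS = 1026.75.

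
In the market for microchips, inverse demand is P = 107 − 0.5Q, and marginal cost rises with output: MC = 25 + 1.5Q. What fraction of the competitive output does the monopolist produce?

Monopoly sets MR = MC: 107 − Q = 25 + 1.5Q ⇒ Q = 32.8, P = 107 − 0.5·32.8 = 90.6.
Competitive equilibrium sets price equal to marginal cost: 107 − 0.5Q = 25 + 1.5Q, so Q = 41 and P = 86.5.
Ratio Q_m/Q_c = 32.8/41 = 0.8.

Q_m/Q_c = 0.8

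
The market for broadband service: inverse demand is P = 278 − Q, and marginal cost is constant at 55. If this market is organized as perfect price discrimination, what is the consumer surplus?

CS = 0

With perfect price discrimination, output is the efficient level Q = 223 (where demand meets MC), but every buyer pays their willingness to pay: CS = 0 and PS = total surplus.
CS = 0.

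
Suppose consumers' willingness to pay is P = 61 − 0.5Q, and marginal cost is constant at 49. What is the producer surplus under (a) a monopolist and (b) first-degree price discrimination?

Monopoly sets MR = MC: 61 − Q = 49 ⇒ Q = 12, P = 61 − 0.5·12 = 55.
PS = (55 − 49)·12 = 72.
A perfectly discriminating monopolist sells every unit with P(Q) ≥ MC(Q), so output equals the competitive quantity Q = 24. Each buyer pays their reservation price, so CS = 0 and the firm captures all surplus.
PS = ½·(61 − 49)·24 = 144.

Monopoly: PS = 72; Perfect PD: PS = 144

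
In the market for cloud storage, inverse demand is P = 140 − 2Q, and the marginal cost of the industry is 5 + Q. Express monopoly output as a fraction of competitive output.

Monopoly sets MR = MC: 140 − 4Q = 5 + Q ⇒ Q = 27, P = 140 − 2·27 = 86.
Competitive equilibrium sets price equal to marginal cost: 140 − 2Q = 5 + Q, so Q = 45 and P = 50.
Ratio Q_m/Q_c = 27/45 = 0.6.

Q_m/Q_c = 0.6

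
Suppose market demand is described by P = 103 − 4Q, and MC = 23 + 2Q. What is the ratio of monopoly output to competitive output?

A monopolist chooses Q where MR = MC. MR = 103 − 8Q; setting this equal to 23 + 2Q gives Q = 8 and P = 71.
Competitive equilibrium sets price equal to marginal cost: 103 − 4Q = 23 + 2Q, so Q = 40/3 and P = 149/3.
Ratio Q_m/Q_c = 8/(40/3) = 0.6.

Q_m/Q_c = 0.6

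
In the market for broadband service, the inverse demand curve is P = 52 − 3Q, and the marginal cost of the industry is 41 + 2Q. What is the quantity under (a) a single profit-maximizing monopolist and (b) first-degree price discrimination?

Monopoly: Q = 1.375; Perfect PD: Q = 2.2

Monopoly sets MR = MC: 52 − 6Q = 41 + 2Q ⇒ Q = 1.375, P = 52 − 3·1.375 = 47.875.
With perfect price discrimination, output is the efficient level Q = 2.2 (where demand meets MC), but every buyer pays their willingness to pay: CS = 0 and PS = total surplus.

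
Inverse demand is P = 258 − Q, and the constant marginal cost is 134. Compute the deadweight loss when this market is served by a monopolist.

Perfect competition: P = MC = 134, so 258 − Q = 134 and Q = 124.
The monopolist equates marginal revenue to marginal cost: 258 − 2Q = 134, so Q = 62. From demand, P = 196.
DWL is the triangle between Q = 62 and Q = 124: ½·(124 − 62)·(196 − 134) = 1922.

DWL = 1922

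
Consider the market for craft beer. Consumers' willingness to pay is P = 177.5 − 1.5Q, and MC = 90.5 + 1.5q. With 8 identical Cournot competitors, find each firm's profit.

With 8 symmetric Cournot firms, each firm's FOC gives 177.5 − 13.5q = 90.5 + 1.5q, so q = 5.8, Q = 8·5.8 = 46.4, and P = 107.9.
Each firm's profit = 107.9·5.8 − (90.5·5.8 + ½·1.5·5.8²) = 75.69.

π_i = 75.69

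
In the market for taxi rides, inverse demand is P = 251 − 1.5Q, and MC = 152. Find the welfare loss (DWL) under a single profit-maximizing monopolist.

DWL = 816.75

Competitive firms price at marginal cost: P = 152, giving Q = 66.
The monopolist equates marginal revenue to marginal cost: 251 − 3Q = 152, so Q = 33. From demand, P = 201.5.
DWL is the triangle between Q = 33 and Q = 66: ½·(66 − 33)·(201.5 − 152) = 816.75.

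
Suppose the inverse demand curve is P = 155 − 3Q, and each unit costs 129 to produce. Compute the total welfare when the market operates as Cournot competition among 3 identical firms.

TS = 105.625

Cournot with 3 identical firms: the symmetric best-response condition is 155 − 12q = 129. Each firm produces q = 13/6, total output Q = 6.5, price P = 135.5.
CS = ½·(155 − 135.5)·6.5 = 63.375; PS = (135.5 − 129)·6.5 = 42.25; TS = 105.625.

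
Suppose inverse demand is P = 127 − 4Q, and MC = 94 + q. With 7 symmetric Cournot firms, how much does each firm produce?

With 7 symmetric Cournot firms, each firm's FOC gives 127 − 32q = 94 + q, so q = 1, Q = 7·1 = 7, and P = 99.

q_i = 1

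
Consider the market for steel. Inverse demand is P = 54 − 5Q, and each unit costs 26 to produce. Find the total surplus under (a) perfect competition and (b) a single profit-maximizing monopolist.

Perfect competition: P = MC = 26, so 54 − 5Q = 26 and Q = 5.6.
CS = ½·(54 − 26)·5.6 = 78.4; PS = (26 − 26)·5.6 = 0; TS = 78.4.
A monopolist chooses Q where MR = MC. MR = 54 − 10Q; setting this equal to 26 gives Q = 2.8 and P = 40.
CS = ½·(54 − 40)·2.8 = 19.6; PS = (40 − 26)·2.8 = 39.2; TS = 58.8.

Competition: TS = 78.4; Monopoly: TS = 58.8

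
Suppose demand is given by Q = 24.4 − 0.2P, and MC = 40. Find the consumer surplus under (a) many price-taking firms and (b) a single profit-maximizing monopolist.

Competition: CS = 672.4; Monopoly: CS = 168.1

Inverting demand: P = 122 − 5Q.
Under competition P = MC = 40, so Q = (122 − 40)/5 = 16.4.
CS = ½·(122 − 40)·16.4 = 672.4.
A monopolist chooses Q where MR = MC. MR = 122 − 10Q; setting this equal to 40 gives Q = 8.2 and P = 81.
CS = ½·(122 − 81)·8.2 = 168.1.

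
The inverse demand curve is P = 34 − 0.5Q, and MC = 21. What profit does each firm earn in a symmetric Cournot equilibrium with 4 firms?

Cournot with 4 identical firms: the symmetric best-response condition is 34 − 2.5q = 21. Each firm produces q = 5.2, total output Q = 20.8, price P = 23.6.
Each firm's profit = (23.6 − 21)·5.2 = 13.52.

π_i = 13.52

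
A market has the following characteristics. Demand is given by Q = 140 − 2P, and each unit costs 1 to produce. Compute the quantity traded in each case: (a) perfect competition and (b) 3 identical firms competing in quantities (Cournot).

Competition: Q = 138; Cournot: Q = 103.5

Inverting demand: P = 70 − 0.5Q.
Perfect competition: P = MC = 1, so 70 − 0.5Q = 1 and Q = 138.
Cournot with 3 identical firms: the symmetric best-response condition is 70 − 2q = 1. Each firm produces q = 34.5, total output Q = 103.5, price P = 18.25.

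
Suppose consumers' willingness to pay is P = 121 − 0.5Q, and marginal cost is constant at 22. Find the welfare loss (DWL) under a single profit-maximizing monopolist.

DWL = 2450.25

Under competition P = MC = 22, so Q = (121 − 22)/0.5 = 198.
The monopolist equates marginal revenue to marginal cost: 121 − Q = 22, so Q = 99. From demand, P = 71.5.
DWL is the triangle between Q = 99 and Q = 198: ½·(198 − 99)·(71.5 − 22) = 2450.25.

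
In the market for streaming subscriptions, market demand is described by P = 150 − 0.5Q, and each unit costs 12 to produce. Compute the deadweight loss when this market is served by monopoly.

Competitive firms price at marginal cost: P = 12, giving Q = 276.
A monopolist chooses Q where MR = MC. MR = 150 − Q; setting this equal to 12 gives Q = 138 and P = 81.
DWL is the triangle between Q = 138 and Q = 276: ½·(276 − 138)·(81 − 12) = 4761.

DWL = 4761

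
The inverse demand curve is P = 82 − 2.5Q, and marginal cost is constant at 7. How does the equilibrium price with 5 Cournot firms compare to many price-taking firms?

Cournot: P = 19.5; Competition: P = 7

With 5 symmetric Cournot firms, each firm's FOC gives 82 − 15q = 7, so q = 5, Q = 5·5 = 25, and P = 19.5.
Under competition P = MC = 7, so Q = (82 − 7)/2.5 = 30.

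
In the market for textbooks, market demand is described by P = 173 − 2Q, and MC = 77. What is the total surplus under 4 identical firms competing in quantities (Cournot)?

TS = 2211.84

In a 4-firm Cournot equilibrium, symmetry and the first-order condition give q = (173 − 77)/(10) = 9.6. So Q = 38.4 and P = 96.2.
CS = ½·(173 − 96.2)·38.4 = 1474.56; PS = (96.2 − 77)·38.4 = 737.28; TS = 2211.84.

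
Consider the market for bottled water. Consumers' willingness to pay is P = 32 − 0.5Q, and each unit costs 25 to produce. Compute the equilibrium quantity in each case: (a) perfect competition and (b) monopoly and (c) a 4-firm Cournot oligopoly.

Competitive firms price at marginal cost: P = 25, giving Q = 14.
A monopolist chooses Q where MR = MC. MR = 32 − Q; setting this equal to 25 gives Q = 7 and P = 28.5.
With 4 symmetric Cournot firms, each firm's FOC gives 32 − 2.5q = 25, so q = 2.8, Q = 4·2.8 = 11.2, and P = 26.4.

Competition: Q = 14; Monopoly: Q = 7; Cournot: Q = 11.2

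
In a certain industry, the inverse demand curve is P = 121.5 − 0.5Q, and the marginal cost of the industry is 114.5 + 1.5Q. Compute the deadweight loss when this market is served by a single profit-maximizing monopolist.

DWL = 0.49

Competitive equilibrium sets price equal to marginal cost: 121.5 − 0.5Q = 114.5 + 1.5Q, so Q = 3.5 and P = 119.75.
The monopolist equates marginal revenue to marginal cost: 121.5 − Q = 114.5 + 1.5Q, so Q = 2.8. From demand, P = 120.1.
CS = ½·(121.5 − 119.75)·3.5 = 49/16; PS = (119.75·3.5 − 114.5·3.5 − ½·1.5·3.5²) = 147/16; TS = 12.25.
CS = ½·(121.5 − 120.1)·2.8 = 1.96; PS = (120.1·2.8 − 114.5·2.8 − ½·1.5·2.8²) = 9.8; TS = 11.76.
DWL = 12.25 − 11.76 = 0.49.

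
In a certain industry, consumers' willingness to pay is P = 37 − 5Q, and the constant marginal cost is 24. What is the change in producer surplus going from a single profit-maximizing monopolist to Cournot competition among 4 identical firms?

Monopoly sets MR = MC: 37 − 10Q = 24 ⇒ Q = 1.3, P = 37 − 5·1.3 = 30.5.
PS = (30.5 − 24)·1.3 = 8.45.
In a 4-firm Cournot equilibrium, symmetry and the first-order condition give q = (37 − 24)/(25) = 0.52. So Q = 2.08 and P = 26.6.
PS = (26.6 − 24)·2.08 = 5.408.
Change in producer surplus: 5.408 − 8.45 = −3.042.

PS falls by 3.042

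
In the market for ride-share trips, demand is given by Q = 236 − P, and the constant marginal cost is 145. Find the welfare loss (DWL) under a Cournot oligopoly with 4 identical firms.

Inverting demand: P = 236 − Q.
Competitive firms price at marginal cost: P = 145, giving Q = 91.
In a 4-firm Cournot equilibrium, symmetry and the first-order condition give q = (236 − 145)/(5) = 18.2. So Q = 72.8 and P = 163.2.
DWL is the triangle between Q = 72.8 and Q = 91: ½·(91 − 72.8)·(163.2 − 145) = 165.62.

DWL = 165.62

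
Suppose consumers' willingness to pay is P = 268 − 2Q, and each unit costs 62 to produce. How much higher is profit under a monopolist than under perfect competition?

π rises by 5304.5

Perfect competition: P = MC = 62, so 268 − 2Q = 62 and Q = 103.
Profit = (62 − 62)·103 = 0.
The monopolist equates marginal revenue to marginal cost: 268 − 4Q = 62, so Q = 51.5. From demand, P = 165.
Profit = (165 − 62)·51.5 = 5304.5.
Change in profit: 5304.5 − 0 = 5304.5.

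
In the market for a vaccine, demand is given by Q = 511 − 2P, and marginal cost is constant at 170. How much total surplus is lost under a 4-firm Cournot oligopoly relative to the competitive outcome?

Inverting demand: P = 255.5 − 0.5Q.
Perfect competition: P = MC = 170, so 255.5 − 0.5Q = 170 and Q = 171.
In a 4-firm Cournot equilibrium, symmetry and the first-order condition give q = (255.5 − 170)/(2.5) = 34.2. So Q = 136.8 and P = 187.1.
DWL is the triangle between Q = 136.8 and Q = 171: ½·(171 − 136.8)·(187.1 − 170) = 292.41.

DWL = 292.41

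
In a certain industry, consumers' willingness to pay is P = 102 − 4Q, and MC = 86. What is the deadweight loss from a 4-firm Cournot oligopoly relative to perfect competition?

DWL = 1.28

Under competition P = MC = 86, so Q = (102 − 86)/4 = 4.
In a 4-firm Cournot equilibrium, symmetry and the first-order condition give q = (102 − 86)/(20) = 0.8. So Q = 3.2 and P = 89.2.
DWL is the triangle between Q = 3.2 and Q = 4: ½·(4 − 3.2)·(89.2 − 86) = 1.28.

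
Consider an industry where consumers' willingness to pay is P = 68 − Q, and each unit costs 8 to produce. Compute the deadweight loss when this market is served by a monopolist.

Competitive firms price at marginal cost: P = 8, giving Q = 60.
A monopolist chooses Q where MR = MC. MR = 68 − 2Q; setting this equal to 8 gives Q = 30 and P = 38.
DWL is the triangle between Q = 30 and Q = 60: ½·(60 − 30)·(38 − 8) = 450.

DWL = 450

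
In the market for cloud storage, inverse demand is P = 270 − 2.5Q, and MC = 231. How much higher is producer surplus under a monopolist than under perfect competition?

Perfect competition: P = MC = 231, so 270 − 2.5Q = 231 and Q = 15.6.
PS = (231 − 231)·15.6 = 0.
Monopoly sets MR = MC: 270 − 5Q = 231 ⇒ Q = 7.8, P = 270 − 2.5·7.8 = 250.5.
PS = (250.5 − 231)·7.8 = 152.1.
Change in producer surplus: 152.1 − 0 = 152.1.

PS rises by 152.1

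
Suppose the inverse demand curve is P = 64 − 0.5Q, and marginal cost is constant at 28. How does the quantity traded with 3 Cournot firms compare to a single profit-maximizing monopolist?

Cournot: Q = 54; Monopoly: Q = 36

Cournot with 3 identical firms: the symmetric best-response condition is 64 − 2q = 28. Each firm produces q = 18, total output Q = 54, price P = 37.
Monopoly sets MR = MC: 64 − Q = 28 ⇒ Q = 36, P = 64 − 0.5·36 = 46.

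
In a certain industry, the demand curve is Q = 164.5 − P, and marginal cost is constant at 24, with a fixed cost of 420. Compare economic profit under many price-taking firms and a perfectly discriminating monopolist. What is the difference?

Economic profit rises by 9870.125

Inverting demand: P = 164.5 − Q.
Competitive firms price at marginal cost: P = 24, giving Q = 140.5.
Profit = (24 − 24)·140.5 − 420 = −420.
Under first-degree price discrimination the firm charges each unit its demand price and produces up to where P = MC, i.e. Q = 140.5. Consumer surplus is zero; producer surplus equals total surplus.
PS equals the full surplus area, 9870.125. Profit = 9870.125 − 420 = 9450.125.
Change in economic profit: 9450.125 − −420 = 9870.125.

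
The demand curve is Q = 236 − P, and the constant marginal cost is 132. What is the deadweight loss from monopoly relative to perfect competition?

DWL = 1352

Inverting demand: P = 236 − Q.
Competitive firms price at marginal cost: P = 132, giving Q = 104.
Monopoly sets MR = MC: 236 − 2Q = 132 ⇒ Q = 52, P = 236 − 52 = 184.
DWL is the triangle between Q = 52 and Q = 104: ½·(104 − 52)·(184 − 132) = 1352.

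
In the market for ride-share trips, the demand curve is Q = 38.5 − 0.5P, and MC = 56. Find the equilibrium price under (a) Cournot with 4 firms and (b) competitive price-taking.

Cournot: P = 60.2; Competition: P = 56

Inverting demand: P = 77 − 2Q.
In a 4-firm Cournot equilibrium, symmetry and the first-order condition give q = (77 − 56)/(10) = 2.1. So Q = 8.4 and P = 60.2.
Perfect competition: P = MC = 56, so 77 − 2Q = 56 and Q = 10.5.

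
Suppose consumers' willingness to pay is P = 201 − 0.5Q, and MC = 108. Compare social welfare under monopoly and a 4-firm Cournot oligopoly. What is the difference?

Monopoly sets MR = MC: 201 − Q = 108 ⇒ Q = 93, P = 201 − 0.5·93 = 154.5.
CS = ½·(201 − 154.5)·93 = 2162.25; PS = (154.5 − 108)·93 = 4324.5; TS = 6486.75.
In a 4-firm Cournot equilibrium, symmetry and the first-order condition give q = (201 − 108)/(2.5) = 37.2. So Q = 148.8 and P = 126.6.
CS = ½·(201 − 126.6)·148.8 = 5535.36; PS = (126.6 − 108)·148.8 = 2767.68; TS = 8303.04.
Change in social welfare: 8303.04 − 6486.75 = 1816.29.

TS rises by 1816.29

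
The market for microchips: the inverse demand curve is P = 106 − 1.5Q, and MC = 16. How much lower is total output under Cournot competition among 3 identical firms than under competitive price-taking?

Total output falls by 15

Perfect competition: P = MC = 16, so 106 − 1.5Q = 16 and Q = 60.
Cournot with 3 identical firms: the symmetric best-response condition is 106 − 6q = 16. Each firm produces q = 15, total output Q = 45, price P = 38.5.
Change in total output: 45 − 60 = −15.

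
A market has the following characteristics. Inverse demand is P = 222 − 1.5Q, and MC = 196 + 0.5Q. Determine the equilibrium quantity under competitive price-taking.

Q = 13

Under competition P = MC: 222 − 1.5Q = 196 + 0.5Q ⇒ Q = 13, P = 202.5.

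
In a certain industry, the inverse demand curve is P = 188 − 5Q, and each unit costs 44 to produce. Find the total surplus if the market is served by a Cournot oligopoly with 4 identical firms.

TS = 1990.656

With 4 symmetric Cournot firms, each firm's FOC gives 188 − 25q = 44, so q = 5.76, Q = 4·5.76 = 23.04, and P = 72.8.
CS = ½·(188 − 72.8)·23.04 = 1327.104; PS = (72.8 − 44)·23.04 = 663.552; TS = 1990.656.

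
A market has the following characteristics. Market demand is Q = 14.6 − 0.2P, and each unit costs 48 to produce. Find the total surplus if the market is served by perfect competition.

TS = 62.5

Inverting demand: P = 73 − 5Q.
Perfect competition: P = MC = 48, so 73 − 5Q = 48 and Q = 5.
CS = ½·(73 − 48)·5 = 62.5; PS = (48 − 48)·5 = 0; TS = 62.5.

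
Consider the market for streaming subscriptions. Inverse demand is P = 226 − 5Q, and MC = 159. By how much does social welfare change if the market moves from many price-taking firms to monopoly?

Competitive firms price at marginal cost: P = 159, giving Q = 13.4.
CS = ½·(226 − 159)·13.4 = 448.9; PS = (159 − 159)·13.4 = 0; TS = 448.9.
The monopolist equates marginal revenue to marginal cost: 226 − 10Q = 159, so Q = 6.7. From demand, P = 192.5.
CS = ½·(226 − 192.5)·6.7 = 112.225; PS = (192.5 − 159)·6.7 = 224.45; TS = 336.675.
Change in social welfare: 336.675 − 448.9 = −112.225.

Social welfare falls by 112.225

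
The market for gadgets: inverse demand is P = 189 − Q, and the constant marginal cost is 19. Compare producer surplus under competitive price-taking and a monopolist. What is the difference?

Perfect competition: P = MC = 19, so 189 − Q = 19 and Q = 170.
PS = (19 − 19)·170 = 0.
A monopolist chooses Q where MR = MC. MR = 189 − 2Q; setting this equal to 19 gives Q = 85 and P = 104.
PS = (104 − 19)·85 = 7225.
Change in producer surplus: 7225 − 0 = 7225.

Producer surplus rises by 7225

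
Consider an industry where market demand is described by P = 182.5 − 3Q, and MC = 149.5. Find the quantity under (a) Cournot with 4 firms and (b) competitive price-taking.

Cournot: Q = 8.8; Competition: Q = 11

With 4 symmetric Cournot firms, each firm's FOC gives 182.5 − 15q = 149.5, so q = 2.2, Q = 4·2.2 = 8.8, and P = 156.1.
Competitive firms price at marginal cost: P = 149.5, giving Q = 11.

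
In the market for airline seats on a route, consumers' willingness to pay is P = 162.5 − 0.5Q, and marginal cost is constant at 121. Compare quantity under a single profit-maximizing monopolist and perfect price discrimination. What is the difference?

Quantity rises by 41.5

A monopolist chooses Q where MR = MC. MR = 162.5 − Q; setting this equal to 121 gives Q = 41.5 and P = 141.75.
A perfectly discriminating monopolist sells every unit with P(Q) ≥ MC(Q), so output equals the competitive quantity Q = 83. Each buyer pays their reservation price, so CS = 0 and the firm captures all surplus.
Change in quantity: 83 − 41.5 = 41.5.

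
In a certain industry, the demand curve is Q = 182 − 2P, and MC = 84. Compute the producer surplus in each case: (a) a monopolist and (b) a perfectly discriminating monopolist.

Monopoly: PS = 24.5; Perfect PD: PS = 49

Inverting demand: P = 91 − 0.5Q.
A monopolist chooses Q where MR = MC. MR = 91 − Q; setting this equal to 84 gives Q = 7 and P = 87.5.
PS = (87.5 − 84)·7 = 24.5.
A perfectly discriminating monopolist sells every unit with P(Q) ≥ MC(Q), so output equals the competitive quantity Q = 14. Each buyer pays their reservation price, so CS = 0 and the firm captures all surplus.
PS = ½·(91 − 84)·14 = 49.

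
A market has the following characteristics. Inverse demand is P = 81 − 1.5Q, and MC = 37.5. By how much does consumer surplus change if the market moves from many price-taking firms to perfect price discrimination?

Under competition P = MC = 37.5, so Q = (81 − 37.5)/1.5 = 29.
CS = ½·(81 − 37.5)·29 = 630.75.
A perfectly discriminating monopolist sells every unit with P(Q) ≥ MC(Q), so output equals the competitive quantity Q = 29. Each buyer pays their reservation price, so CS = 0 and the firm captures all surplus.
CS = 0.
Change in consumer surplus: 0 − 630.75 = −630.75.

Consumer surplus falls by 630.75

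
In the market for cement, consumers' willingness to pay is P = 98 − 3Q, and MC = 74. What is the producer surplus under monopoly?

The monopolist equates marginal revenue to marginal cost: 98 − 6Q = 74, so Q = 4. From demand, P = 86.
PS = (86 − 74)·4 = 48.

PS = 48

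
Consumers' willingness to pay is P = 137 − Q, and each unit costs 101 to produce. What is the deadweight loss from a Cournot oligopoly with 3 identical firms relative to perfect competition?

DWL = 40.5

Perfect competition: P = MC = 101, so 137 − Q = 101 and Q = 36.
Cournot with 3 identical firms: the symmetric best-response condition is 137 − 4q = 101. Each firm produces q = 9, total output Q = 27, price P = 110.
DWL is the triangle between Q = 27 and Q = 36: ½·(36 − 27)·(110 − 101) = 40.5.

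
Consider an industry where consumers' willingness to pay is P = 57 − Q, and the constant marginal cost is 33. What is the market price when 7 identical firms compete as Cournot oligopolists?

With 7 symmetric Cournot firms, each firm's FOC gives 57 − 8q = 33, so q = 3, Q = 7·3 = 21, and P = 36.

P = 36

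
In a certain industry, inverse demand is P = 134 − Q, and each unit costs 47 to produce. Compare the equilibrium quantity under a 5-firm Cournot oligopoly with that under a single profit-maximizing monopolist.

In a 5-firm Cournot equilibrium, symmetry and the first-order condition give q = (134 − 47)/(6) = 14.5. So Q = 72.5 and P = 61.5.
A monopolist chooses Q where MR = MC. MR = 134 − 2Q; setting this equal to 47 gives Q = 43.5 and P = 90.5.

Cournot: Q = 72.5; Monopoly: Q = 43.5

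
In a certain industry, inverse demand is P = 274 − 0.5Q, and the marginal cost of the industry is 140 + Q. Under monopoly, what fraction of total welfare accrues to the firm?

PS/TS = 0.8

Monopoly sets MR = MC: 274 − Q = 140 + Q ⇒ Q = 67, P = 274 − 0.5·67 = 240.5.
CS = ½·(274 − 240.5)·67 = 1122.25.
PS = P·Q − VC(Q) = 240.5·67 − (140·67 + ½·1·67²) = 4489.
Share captured = PS/TS = 4489/5611.25 = 0.8.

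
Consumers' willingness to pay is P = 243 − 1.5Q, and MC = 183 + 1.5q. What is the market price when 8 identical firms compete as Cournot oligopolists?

P = 195

Cournot with 8 identical firms: the symmetric best-response condition is 243 − 13.5q = 183 + 1.5q. Each firm produces q = 4, total output Q = 32, price P = 195.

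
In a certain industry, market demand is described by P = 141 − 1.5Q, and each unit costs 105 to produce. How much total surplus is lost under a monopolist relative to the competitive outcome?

DWL = 108

Under competition P = MC = 105, so Q = (141 − 105)/1.5 = 24.
A monopolist chooses Q where MR = MC. MR = 141 − 3Q; setting this equal to 105 gives Q = 12 and P = 123.
DWL is the triangle between Q = 12 and Q = 24: ½·(24 − 12)·(123 − 105) = 108.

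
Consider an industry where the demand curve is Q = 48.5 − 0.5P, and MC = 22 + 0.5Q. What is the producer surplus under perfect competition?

Inverting demand: P = 97 − 2Q.
Under competition P = MC: 97 − 2Q = 22 + 0.5Q ⇒ Q = 30, P = 37.
PS = P·Q − VC(Q) = 37·30 − (22·30 + ½·0.5·30²) = 225.

PS = 225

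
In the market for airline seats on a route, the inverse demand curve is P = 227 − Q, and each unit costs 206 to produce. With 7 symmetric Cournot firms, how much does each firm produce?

q_i = 2.625

With 7 symmetric Cournot firms, each firm's FOC gives 227 − 8q = 206, so q = 2.625, Q = 7·2.625 = 18.375, and P = 208.625.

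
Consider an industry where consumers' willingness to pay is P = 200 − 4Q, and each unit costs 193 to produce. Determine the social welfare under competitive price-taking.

TS = 6.125

Competitive firms price at marginal cost: P = 193, giving Q = 1.75.
CS = ½·(200 − 193)·1.75 = 6.125; PS = (193 − 193)·1.75 = 0; TS = 6.125.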